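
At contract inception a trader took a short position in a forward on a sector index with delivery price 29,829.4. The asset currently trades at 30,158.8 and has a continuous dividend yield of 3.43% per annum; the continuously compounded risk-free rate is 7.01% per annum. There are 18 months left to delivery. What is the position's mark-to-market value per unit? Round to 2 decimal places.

-1794.26

Current fair forward for the remaining 18 months: F = S·e^((r − q)·T), (r − q) = 0.0701 − 0.0343 = 0.0358
F = 30158.8 · e^(0.0358 × 18/12) = 30158.8 × 1.05516800 = 31822.6007
Value of long forward = (F − K)·e^(−rT) = (31822.6007 − 29829.4) · e^(−0.0701·18/12)
= 1993.2007 × 0.90018948 = 1794.26
Short position value = −(long value) = -1794.26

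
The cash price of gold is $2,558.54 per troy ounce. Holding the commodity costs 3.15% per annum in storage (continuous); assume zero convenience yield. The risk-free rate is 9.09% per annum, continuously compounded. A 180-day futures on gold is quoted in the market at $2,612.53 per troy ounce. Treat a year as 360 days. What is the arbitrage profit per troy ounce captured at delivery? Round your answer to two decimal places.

Fair futures: F* = S·e^(carry·T), with carry = (r + u) = 0.0909 + 0.0315 = 0.1224
F* = 2558.54 · e^(0.1224 × 180/360) = 2558.54 · e^0.06120000 = 2558.54 × 1.06311152 = $2720.0133
Market $2612.53 < fair $2720.0133: forward underpriced → reverse cash-and-carry (short spot, go long the forward).
At maturity, profit = |F_mkt − F*| = |2612.53 − 2720.0133| = $107.48 per troy ounce

$107.48 per troy ounce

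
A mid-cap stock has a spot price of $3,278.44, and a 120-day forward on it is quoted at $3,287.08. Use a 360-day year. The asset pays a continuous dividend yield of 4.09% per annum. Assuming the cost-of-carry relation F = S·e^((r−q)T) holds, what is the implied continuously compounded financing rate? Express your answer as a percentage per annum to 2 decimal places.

From F = S·e^((r−q)T): (r − q) = ln(F/S)/T
ln(3287.08/3278.44) = ln(1.002635) = 0.002632
(r − q) = 0.002632 / (120/360) = 0.007896
r = ln(F/S)/T + q = 0.007896 + 0.0409 = 0.048796
r = 4.88%

4.88%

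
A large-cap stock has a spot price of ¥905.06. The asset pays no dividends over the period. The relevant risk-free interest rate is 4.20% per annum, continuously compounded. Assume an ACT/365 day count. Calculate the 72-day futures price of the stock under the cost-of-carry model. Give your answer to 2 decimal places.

¥912.59

F = S·e^(rT) = 905.06 · e^(0.0420 × 72/365)
= 905.06 · e^0.008285 = 905.06 × 1.008319
F = ¥912.59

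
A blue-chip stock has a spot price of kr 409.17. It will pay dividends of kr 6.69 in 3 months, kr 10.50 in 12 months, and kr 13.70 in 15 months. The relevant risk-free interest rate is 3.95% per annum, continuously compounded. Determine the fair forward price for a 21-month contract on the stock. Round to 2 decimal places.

kr 406.57

PV(dividends) I = 6.69·e^(−0.0395·3/12) + 10.50·e^(−0.0395·12/12) + 13.70·e^(−0.0395·15/12)
I = 6.6243 + 10.0933 + 13.0400 = 29.7576
F = (S − I)·e^(rT) = (409.17 − 29.7576) · e^(0.0395·21/12)
= 379.4124 · e^0.069125 = 379.4124 × 1.071570 = kr 406.57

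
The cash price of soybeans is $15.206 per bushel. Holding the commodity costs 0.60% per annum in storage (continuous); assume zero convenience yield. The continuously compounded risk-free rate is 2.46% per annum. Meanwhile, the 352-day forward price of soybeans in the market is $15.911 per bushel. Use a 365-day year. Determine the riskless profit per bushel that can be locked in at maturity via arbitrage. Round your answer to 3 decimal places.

$0.250 per bushel

Fair forward: F* = S·e^(carry·T), with carry = (r + u) = 0.0246 + 0.0060 = 0.0306
F* = 15.206 · e^(0.0306 × 352/365) = 15.206 · e^0.029510 = 15.206 × 1.029950 = $15.6614
Market $15.911 > fair $15.6614: forward overpriced → cash-and-carry (buy spot, short the forward).
At maturity, profit = |F_mkt − F*| = |15.911 − 15.6614| = $0.250 per bushel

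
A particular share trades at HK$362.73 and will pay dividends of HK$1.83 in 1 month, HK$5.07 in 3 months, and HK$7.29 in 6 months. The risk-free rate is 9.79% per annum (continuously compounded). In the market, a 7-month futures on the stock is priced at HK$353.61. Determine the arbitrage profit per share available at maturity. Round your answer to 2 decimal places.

PV(dividends) I = 1.83·e^(−0.0979·1/12) + 5.07·e^(−0.0979·3/12) + 7.29·e^(−0.0979·6/12) = 13.7043
Fair futures F* = (S − I)·e^(rT) = (362.73 − 13.7043)·e^0.057108 = 349.0257 × 1.058770 = 369.5379
Market HK$353.61 < fair 369.5379: forward underpriced → reverse cash-and-carry (short the stock, invest proceeds at r, pay the dividends, go long the forward).
Profit at T = |F_mkt − F*| = |353.61 − 369.5379| = HK$15.93 per share

HK$15.93 per share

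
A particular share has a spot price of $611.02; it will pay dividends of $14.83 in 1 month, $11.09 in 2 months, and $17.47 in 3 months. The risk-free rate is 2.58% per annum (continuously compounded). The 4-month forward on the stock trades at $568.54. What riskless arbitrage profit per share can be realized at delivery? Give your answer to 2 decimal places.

$4.19 per share

PV(dividends) I = 14.83·e^(−0.0258·1/12) + 11.09·e^(−0.0258·2/12) + 17.47·e^(−0.0258·3/12) = 43.1982
Fair forward F* = (S − I)·e^(rT) = (611.02 − 43.1982)·e^0.008600 = 567.8218 × 1.008637 = 572.7261
Market $568.54 < fair 572.7261: forward underpriced → reverse cash-and-carry (short the stock, invest proceeds at r, pay the dividends, go long the forward).
Profit at T = |F_mkt − F*| = |568.54 − 572.7261| = $4.19 per share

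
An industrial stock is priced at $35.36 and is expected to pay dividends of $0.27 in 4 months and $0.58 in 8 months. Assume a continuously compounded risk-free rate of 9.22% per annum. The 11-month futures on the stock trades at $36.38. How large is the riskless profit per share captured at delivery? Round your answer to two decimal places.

PV(dividends) I = 0.27·e^(−0.0922·4/12) + 0.58·e^(−0.0922·8/12) = 0.8073
Fair futures F* = (S − I)·e^(rT) = (35.36 − 0.8073)·e^0.084517 = 34.5527 × 1.088191 = 37.5999
Market $36.38 < fair 37.5999: forward underpriced → reverse cash-and-carry (short the stock, invest proceeds at r, pay the dividends, go long the forward).
Profit at T = |F_mkt − F*| = |36.38 − 37.5999| = $1.22 per share

$1.22 per share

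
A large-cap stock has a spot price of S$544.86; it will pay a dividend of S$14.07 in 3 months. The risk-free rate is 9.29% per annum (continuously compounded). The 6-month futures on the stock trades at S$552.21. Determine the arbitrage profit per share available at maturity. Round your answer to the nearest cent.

PV(dividends) I = 14.07·e^(−0.0929·3/12) = 13.7470
Fair futures F* = (S − I)·e^(rT) = (544.86 − 13.7470)·e^0.046450 = 531.1130 × 1.047546 = 556.3653
Market S$552.21 < fair 556.3653: forward underpriced → reverse cash-and-carry (short the stock, invest proceeds at r, pay the dividends, go long the forward).
Profit at T = |F_mkt − F*| = |552.21 − 556.3653| = S$4.16 per share

S$4.16 per share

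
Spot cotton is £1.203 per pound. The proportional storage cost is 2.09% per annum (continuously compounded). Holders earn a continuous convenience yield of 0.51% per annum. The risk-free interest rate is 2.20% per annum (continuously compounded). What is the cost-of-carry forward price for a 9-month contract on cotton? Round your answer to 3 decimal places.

£1.238 per pound

Net carry = r + u − y = 0.0220 + 0.0209 − 0.0051 = 0.0378
F = S·e^((r+u−y)T) = 1.203 · e^(0.0378 × 9/12) = 1.203 · e^0.028350
= 1.203 × 1.028756 = £1.238 per pound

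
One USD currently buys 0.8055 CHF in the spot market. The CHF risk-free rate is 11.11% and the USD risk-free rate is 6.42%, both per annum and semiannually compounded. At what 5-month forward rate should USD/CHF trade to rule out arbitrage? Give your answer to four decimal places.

0.8207

By covered interest parity, F = S · (1+r_CHF/2)^(2T) / (1+r_USD/2)^(2T)
= 0.8055 × 1.046082 / 1.026679 = 0.8055 × 1.018899
F = 0.8207 CHF per USD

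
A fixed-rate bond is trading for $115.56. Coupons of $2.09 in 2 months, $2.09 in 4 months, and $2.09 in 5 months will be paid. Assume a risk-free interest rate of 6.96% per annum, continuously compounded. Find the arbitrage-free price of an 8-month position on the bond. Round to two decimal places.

PV(coupons) I = 2.09·e^(−0.0696·2/12) + 2.09·e^(−0.0696·4/12) + 2.09·e^(−0.0696·5/12)
I = 2.0659 + 2.0421 + 2.0303 = 6.1383
F = (S − I)·e^(rT) = (115.56 − 6.1383) · e^(0.0696·8/12)
= 109.4217 · e^0.046400 = 109.4217 × 1.047493 = $114.62

$114.62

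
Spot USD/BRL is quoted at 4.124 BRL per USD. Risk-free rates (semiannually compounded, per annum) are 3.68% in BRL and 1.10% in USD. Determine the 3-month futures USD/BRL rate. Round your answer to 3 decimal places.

4.150

By covered interest parity, F = S · (1+r_BRL/2)^(2T) / (1+r_USD/2)^(2T)
= 4.124 × 1.009158 / 1.002746 = 4.124 × 1.006394
F = 4.150 BRL per USD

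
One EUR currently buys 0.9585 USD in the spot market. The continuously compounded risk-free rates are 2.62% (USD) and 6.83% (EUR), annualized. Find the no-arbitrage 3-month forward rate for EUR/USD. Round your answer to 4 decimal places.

F = S·e^((r_USD − r_EUR)T) = 0.9585 · e^((0.0262 − 0.0683) × 3/12)
= 0.9585 · e^-0.010525 = 0.9585 × 0.989530
F = 0.9485 USD per EUR

0.9485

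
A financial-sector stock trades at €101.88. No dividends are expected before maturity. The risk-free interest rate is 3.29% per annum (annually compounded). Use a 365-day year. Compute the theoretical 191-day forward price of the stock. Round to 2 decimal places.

€103.62

F = S · (1+r)^T
= 101.88 × 1.017083
F = €103.62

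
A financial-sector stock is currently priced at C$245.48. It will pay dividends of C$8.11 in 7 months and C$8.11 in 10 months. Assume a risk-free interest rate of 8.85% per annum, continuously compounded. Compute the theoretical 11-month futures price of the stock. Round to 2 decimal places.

C$249.70

PV(dividends) I = 8.11·e^(−0.0885·7/12) + 8.11·e^(−0.0885·10/12)
I = 7.7019 + 7.5334 = 15.2353
F = (S − I)·e^(rT) = (245.48 − 15.2353) · e^(0.0885·11/12)
= 230.2447 · e^0.081125 = 230.2447 × 1.084506 = C$249.70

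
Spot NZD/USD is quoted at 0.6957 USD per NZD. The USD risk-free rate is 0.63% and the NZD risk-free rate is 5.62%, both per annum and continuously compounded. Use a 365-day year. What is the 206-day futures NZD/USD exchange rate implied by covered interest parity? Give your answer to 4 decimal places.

F = S·e^((r_USD − r_NZD)T) = 0.6957 · e^((0.0063 − 0.0562) × 206/365)
= 0.6957 · e^-0.028163 = 0.6957 × 0.972230
F = 0.6764 USD per NZD

0.6764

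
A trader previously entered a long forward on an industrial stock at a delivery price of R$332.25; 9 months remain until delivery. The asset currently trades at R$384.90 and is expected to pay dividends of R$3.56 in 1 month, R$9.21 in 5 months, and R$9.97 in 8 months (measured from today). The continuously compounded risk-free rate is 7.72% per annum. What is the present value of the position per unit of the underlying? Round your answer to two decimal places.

PV(remaining dividends) I = 3.56·e^(−0.0772·1/12) + 9.21·e^(−0.0772·5/12) + 9.97·e^(−0.0772·8/12) = 21.9255
Current forward F = (S − I)·e^(rT) = (384.90 − 21.9255)·e^(0.0772·9/12) = 362.9745 × 1.059609 = 384.6110
Value (long) = (F − K)·e^(−rT) = (384.6110 − 332.25) × 0.943744 = 49.4154
Value = R$49.42

R$49.42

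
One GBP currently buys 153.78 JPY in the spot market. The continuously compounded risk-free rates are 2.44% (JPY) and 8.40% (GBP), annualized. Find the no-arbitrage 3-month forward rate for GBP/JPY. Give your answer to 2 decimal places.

F = S·e^((r_JPY − r_GBP)T) = 153.78 · e^((0.0244 − 0.0840) × 3/12)
= 153.78 · e^-0.014900 = 153.78 × 0.985210
F = 151.51 JPY per GBP

151.51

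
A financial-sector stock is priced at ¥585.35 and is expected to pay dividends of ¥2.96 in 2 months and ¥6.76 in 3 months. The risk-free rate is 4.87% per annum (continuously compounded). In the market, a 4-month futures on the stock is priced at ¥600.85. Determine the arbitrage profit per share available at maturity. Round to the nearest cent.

¥15.69 per share

PV(dividends) I = 2.96·e^(−0.0487·2/12) + 6.76·e^(−0.0487·3/12) = 9.6143
Fair futures F* = (S − I)·e^(rT) = (585.35 − 9.6143)·e^0.016233 = 575.7357 × 1.016365 = 585.1576
Market ¥600.85 > fair 585.1576: forward overpriced → cash-and-carry (borrow at r, buy the stock and collect the dividends, short the forward).
Profit at T = |F_mkt − F*| = |600.85 − 585.1576| = ¥15.69 per share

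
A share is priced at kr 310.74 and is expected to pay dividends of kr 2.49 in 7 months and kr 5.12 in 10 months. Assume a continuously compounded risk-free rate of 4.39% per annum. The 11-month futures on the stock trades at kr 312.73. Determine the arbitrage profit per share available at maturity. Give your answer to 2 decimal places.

kr 3.10 per share

PV(dividends) I = 2.49·e^(−0.0439·7/12) + 5.12·e^(−0.0439·10/12) = 7.3631
Fair futures F* = (S − I)·e^(rT) = (310.74 − 7.3631)·e^0.040242 = 303.3769 × 1.041063 = 315.8345
Market kr 312.73 < fair 315.8345: forward underpriced → reverse cash-and-carry (short the stock, invest proceeds at r, pay the dividends, go long the forward).
Profit at T = |F_mkt − F*| = |312.73 − 315.8345| = kr 3.10 per share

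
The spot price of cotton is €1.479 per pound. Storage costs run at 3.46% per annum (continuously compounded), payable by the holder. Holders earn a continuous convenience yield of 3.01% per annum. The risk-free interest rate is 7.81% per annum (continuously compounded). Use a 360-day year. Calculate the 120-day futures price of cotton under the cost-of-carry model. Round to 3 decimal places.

Net carry = r + u − y = 0.0781 + 0.0346 − 0.0301 = 0.0826
F = S·e^((r+u−y)T) = 1.479 · e^(0.0826 × 120/360) = 1.479 · e^0.027533
= 1.479 × 1.027916 = €1.520 per pound

€1.520 per pound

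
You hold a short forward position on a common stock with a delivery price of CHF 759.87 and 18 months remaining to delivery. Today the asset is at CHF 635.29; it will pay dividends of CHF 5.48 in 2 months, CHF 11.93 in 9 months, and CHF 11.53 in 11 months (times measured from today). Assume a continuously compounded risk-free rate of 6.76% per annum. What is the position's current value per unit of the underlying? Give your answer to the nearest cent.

CHF 78.90

PV(remaining dividends) I = 5.48·e^(−0.0676·2/12) + 11.93·e^(−0.0676·9/12) + 11.53·e^(−0.0676·11/12) = 27.5960
Current forward F = (S − I)·e^(rT) = (635.29 − 27.5960)·e^(0.0676·18/12) = 607.6940 × 1.106719 = 672.5465
Value (long) = (F − K)·e^(−rT) = (672.5465 − 759.87) × 0.903572 = -78.9031
Short position value = −(long value) = CHF 78.90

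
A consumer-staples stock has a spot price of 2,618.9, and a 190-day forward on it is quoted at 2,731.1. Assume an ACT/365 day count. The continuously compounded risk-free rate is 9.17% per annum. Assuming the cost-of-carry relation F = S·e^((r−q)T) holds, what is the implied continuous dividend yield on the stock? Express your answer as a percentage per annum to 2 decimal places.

1.11%

From F = S·e^((r−q)T): (r − q) = ln(F/S)/T
ln(2731.1/2618.9) = ln(1.042842) = 0.041950
(r − q) = 0.041950 / (190/365) = 0.080588
q = r − ln(F/S)/T = 0.0917 − 0.080588 = 0.011112
q = 1.11%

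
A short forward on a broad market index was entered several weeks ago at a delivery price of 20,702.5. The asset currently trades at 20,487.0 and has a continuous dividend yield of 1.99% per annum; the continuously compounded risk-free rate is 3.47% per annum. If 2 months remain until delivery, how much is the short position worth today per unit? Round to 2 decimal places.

Current fair forward for the remaining 2 months: F = S·e^((r − q)·T), (r − q) = 0.0347 − 0.0199 = 0.0148
F = 20487.0 · e^(0.0148 × 2/12) = 20487.0 × 1.00246971 = 20537.5969
Value of long forward = (F − K)·e^(−rT) = (20537.5969 − 20702.5) · e^(−0.0347·2/12)
= -164.9031 × 0.99423336 = -163.95
Short position value = −(long value) = 163.95

163.95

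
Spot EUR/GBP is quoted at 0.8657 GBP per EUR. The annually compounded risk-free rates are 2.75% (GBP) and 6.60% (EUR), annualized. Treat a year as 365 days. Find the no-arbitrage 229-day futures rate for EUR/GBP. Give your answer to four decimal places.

By covered interest parity, F = S · (1+r_GBP)^T / (1+r_EUR)^T
= 0.8657 × 1.017166 / 1.040914 = 0.8657 × 0.977185
F = 0.8459 GBP per EUR

0.8459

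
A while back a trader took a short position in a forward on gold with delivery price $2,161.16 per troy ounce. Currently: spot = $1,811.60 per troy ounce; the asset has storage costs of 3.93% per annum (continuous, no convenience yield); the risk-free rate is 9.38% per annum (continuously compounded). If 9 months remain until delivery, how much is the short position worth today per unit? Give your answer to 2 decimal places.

Current fair forward for the remaining 9 months: F = S·e^((r + u)·T), (r + u) = 0.0938 + 0.0393 = 0.1331
F = 1811.60 · e^(0.1331 × 9/12) = 1811.60 × 1.10497753 = 2001.7773
Value of long forward = (F − K)·e^(−rT) = (2001.7773 − 2161.16) · e^(−0.0938·9/12)
= -159.3827 × 0.93206754 = -148.56
Short position value = −(long value) = $148.56

$148.56 per troy ounce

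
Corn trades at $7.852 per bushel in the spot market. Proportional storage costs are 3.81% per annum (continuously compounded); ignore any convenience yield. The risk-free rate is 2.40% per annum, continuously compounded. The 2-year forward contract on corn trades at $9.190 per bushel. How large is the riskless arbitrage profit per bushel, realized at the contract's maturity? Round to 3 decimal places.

Fair forward: F* = S·e^(carry·T), with carry = (r + u) = 0.0240 + 0.0381 = 0.0621
F* = 7.852 · e^(0.0621 × 2) = 7.852 · e^0.124200 = 7.852 × 1.132242 = $8.8904
Market $9.190 > fair $8.8904: forward overpriced → cash-and-carry (buy spot, short the forward).
At maturity, profit = |F_mkt − F*| = |9.190 − 8.8904| = $0.300 per bushel

$0.300 per bushel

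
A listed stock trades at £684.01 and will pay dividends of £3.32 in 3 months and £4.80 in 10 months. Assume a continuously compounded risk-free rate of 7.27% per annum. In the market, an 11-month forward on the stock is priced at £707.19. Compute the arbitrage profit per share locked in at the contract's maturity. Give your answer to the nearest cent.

PV(dividends) I = 3.32·e^(−0.0727·3/12) + 4.80·e^(−0.0727·10/12) = 7.7780
Fair forward F* = (S − I)·e^(rT) = (684.01 − 7.7780)·e^0.066642 = 676.2320 × 1.068913 = 722.8332
Market £707.19 < fair 722.8332: forward underpriced → reverse cash-and-carry (short the stock, invest proceeds at r, pay the dividends, go long the forward).
Profit at T = |F_mkt − F*| = |707.19 − 722.8332| = £15.64 per share

£15.64 per share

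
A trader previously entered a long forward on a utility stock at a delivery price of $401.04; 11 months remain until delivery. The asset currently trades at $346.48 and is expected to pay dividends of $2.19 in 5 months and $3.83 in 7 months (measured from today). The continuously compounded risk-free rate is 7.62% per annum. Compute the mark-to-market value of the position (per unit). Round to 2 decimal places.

-$33.29

PV(remaining dividends) I = 2.19·e^(−0.0762·5/12) + 3.83·e^(−0.0762·7/12) = 5.7850
Current forward F = (S − I)·e^(rT) = (346.48 − 5.7850)·e^(0.0762·11/12) = 340.6950 × 1.072347 = 365.3433
Value (long) = (F − K)·e^(−rT) = (365.3433 − 401.04) × 0.932534 = -33.2884
Value = -$33.29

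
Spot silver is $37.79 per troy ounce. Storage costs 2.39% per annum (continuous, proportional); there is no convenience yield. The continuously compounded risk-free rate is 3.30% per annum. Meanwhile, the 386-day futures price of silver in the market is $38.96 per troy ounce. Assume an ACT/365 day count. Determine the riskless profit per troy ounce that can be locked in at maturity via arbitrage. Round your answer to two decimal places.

Fair futures: F* = S·e^(carry·T), with carry = (r + u) = 0.0330 + 0.0239 = 0.0569
F* = 37.79 · e^(0.0569 × 386/365) = 37.79 · e^0.060174 = 37.79 × 1.062021 = $40.1338
Market $38.96 < fair $40.1338: forward underpriced → reverse cash-and-carry (short spot, go long the forward).
At maturity, profit = |F_mkt − F*| = |38.96 − 40.1338| = $1.17 per troy ounce

$1.17 per troy ounce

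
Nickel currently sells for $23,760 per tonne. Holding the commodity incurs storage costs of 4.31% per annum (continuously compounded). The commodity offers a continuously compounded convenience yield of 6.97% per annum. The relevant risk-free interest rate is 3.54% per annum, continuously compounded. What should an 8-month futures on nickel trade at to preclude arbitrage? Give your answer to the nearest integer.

Net carry = r + u − y = 0.0354 + 0.0431 − 0.0697 = 0.0088
F = S·e^((r+u−y)T) = 23760 · e^(0.0088 × 8/12) = 23760 · e^0.005867
= 23760 × 1.005884 = $23,900 per tonne

$23,900 per tonne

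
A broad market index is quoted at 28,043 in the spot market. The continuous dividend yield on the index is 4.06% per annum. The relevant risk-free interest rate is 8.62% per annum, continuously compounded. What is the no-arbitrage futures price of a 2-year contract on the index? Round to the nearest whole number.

F = S·e^((r − q)T) = 28043 · e^((0.0862 − 0.0406) × 2)
= 28043 · e^0.091200 = 28043 × 1.095488
F = 30,721

30,721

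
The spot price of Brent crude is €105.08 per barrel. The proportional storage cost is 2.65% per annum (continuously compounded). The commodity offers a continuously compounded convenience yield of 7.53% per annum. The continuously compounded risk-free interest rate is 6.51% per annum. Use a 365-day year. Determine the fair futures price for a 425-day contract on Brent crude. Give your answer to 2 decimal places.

Net carry = r + u − y = 0.0651 + 0.0265 − 0.0753 = 0.0163
F = S·e^((r+u−y)T) = 105.08 · e^(0.0163 × 425/365) = 105.08 · e^0.018979
= 105.08 × 1.019160 = €107.09 per barrel

€107.09 per barrel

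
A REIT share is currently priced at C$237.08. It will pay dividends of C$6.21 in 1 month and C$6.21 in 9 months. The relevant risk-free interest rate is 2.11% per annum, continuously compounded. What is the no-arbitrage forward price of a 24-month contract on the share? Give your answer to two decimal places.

PV(dividends) I = 6.21·e^(−0.0211·1/12) + 6.21·e^(−0.0211·9/12)
I = 6.1991 + 6.1125 = 12.3116
F = (S − I)·e^(rT) = (237.08 − 12.3116) · e^(0.0211·24/12)
= 224.7684 · e^0.042200 = 224.7684 × 1.043103 = C$234.46

C$234.46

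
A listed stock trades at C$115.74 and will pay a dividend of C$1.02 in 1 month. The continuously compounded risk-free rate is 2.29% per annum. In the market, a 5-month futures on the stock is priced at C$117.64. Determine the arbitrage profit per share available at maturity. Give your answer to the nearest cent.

PV(dividends) I = 1.02·e^(−0.0229·1/12) = 1.0181
Fair futures F* = (S − I)·e^(rT) = (115.74 − 1.0181)·e^0.009542 = 114.7219 × 1.009588 = 115.8219
Market C$117.64 > fair 115.8219: forward overpriced → cash-and-carry (borrow at r, buy the stock and collect the dividends, short the forward).
Profit at T = |F_mkt − F*| = |117.64 − 115.8219| = C$1.82 per share

C$1.82 per share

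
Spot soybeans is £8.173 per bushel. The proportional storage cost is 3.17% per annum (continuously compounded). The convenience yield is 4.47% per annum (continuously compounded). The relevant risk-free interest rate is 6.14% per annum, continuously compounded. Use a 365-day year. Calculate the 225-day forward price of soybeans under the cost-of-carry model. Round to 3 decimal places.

£8.421 per bushel

Net carry = r + u − y = 0.0614 + 0.0317 − 0.0447 = 0.0484
F = S·e^((r+u−y)T) = 8.173 · e^(0.0484 × 225/365) = 8.173 · e^0.029836
= 8.173 × 1.030286 = £8.421 per bushel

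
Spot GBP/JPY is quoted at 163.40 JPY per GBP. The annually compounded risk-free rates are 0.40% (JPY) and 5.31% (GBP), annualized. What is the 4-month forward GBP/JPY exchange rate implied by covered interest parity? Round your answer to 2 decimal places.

160.82

By covered interest parity, F = S · (1+r_JPY)^T / (1+r_GBP)^T
= 163.40 × 1.001332 / 1.017396 = 163.40 × 0.984211
F = 160.82 JPY per GBP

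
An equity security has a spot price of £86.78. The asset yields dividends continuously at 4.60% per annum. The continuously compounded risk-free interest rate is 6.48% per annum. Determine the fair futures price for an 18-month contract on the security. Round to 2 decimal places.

F = S·e^((r − q)T) = 86.78 · e^((0.0648 − 0.0460) × 18/12)
= 86.78 · e^0.028200 = 86.78 × 1.028601
F = £89.26

£89.26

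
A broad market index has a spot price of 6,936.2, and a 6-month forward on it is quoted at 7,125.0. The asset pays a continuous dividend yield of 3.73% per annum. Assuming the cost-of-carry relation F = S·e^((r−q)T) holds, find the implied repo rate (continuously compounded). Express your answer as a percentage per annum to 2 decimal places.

9.10%

From F = S·e^((r−q)T): (r − q) = ln(F/S)/T
ln(7125.0/6936.2) = ln(1.027220) = 0.026856
(r − q) = 0.026856 / (6/12) = 0.053712
r = ln(F/S)/T + q = 0.053712 + 0.0373 = 0.091012
r = 9.10%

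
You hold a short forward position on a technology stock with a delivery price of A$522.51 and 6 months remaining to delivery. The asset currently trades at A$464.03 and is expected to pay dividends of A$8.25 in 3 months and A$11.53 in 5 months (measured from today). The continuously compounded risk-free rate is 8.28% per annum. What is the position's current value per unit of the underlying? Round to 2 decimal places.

PV(remaining dividends) I = 8.25·e^(−0.0828·3/12) + 11.53·e^(−0.0828·5/12) = 19.2200
Current forward F = (S − I)·e^(rT) = (464.03 − 19.2200)·e^(0.0828·6/12) = 444.8100 × 1.042269 = 463.6117
Value (long) = (F − K)·e^(−rT) = (463.6117 − 522.51) × 0.959445 = -56.5097
Short position value = −(long value) = A$56.51

A$56.51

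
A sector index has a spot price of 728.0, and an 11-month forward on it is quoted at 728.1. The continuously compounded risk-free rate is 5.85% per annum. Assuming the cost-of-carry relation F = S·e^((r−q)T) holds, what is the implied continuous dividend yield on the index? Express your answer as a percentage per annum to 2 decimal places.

From F = S·e^((r−q)T): (r − q) = ln(F/S)/T
ln(728.1/728.0) = ln(1.000137) = 0.000137
(r − q) = 0.000137 / (11/12) = 0.000149
q = r − ln(F/S)/T = 0.0585 − 0.000149 = 0.058351
q = 5.84%

5.84%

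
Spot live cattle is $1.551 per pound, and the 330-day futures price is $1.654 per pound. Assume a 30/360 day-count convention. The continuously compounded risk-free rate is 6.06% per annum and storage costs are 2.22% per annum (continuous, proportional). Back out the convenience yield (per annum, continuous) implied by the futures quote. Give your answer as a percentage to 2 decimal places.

F = S·e^((r+u−y)T) ⇒ (r+u−y) = ln(F/S)/T
ln(1.654/1.551) = 0.064297; /T ⇒ 0.070142
y = r + u − ln(F/S)/T = 0.0606 + 0.0222 − 0.070142 = 0.012658
y = 1.27%

1.27%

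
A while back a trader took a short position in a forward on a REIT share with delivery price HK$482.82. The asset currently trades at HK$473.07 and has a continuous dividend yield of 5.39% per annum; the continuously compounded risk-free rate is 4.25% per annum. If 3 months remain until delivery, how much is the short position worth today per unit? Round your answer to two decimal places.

HK$10.98

Current fair forward for the remaining 3 months: F = S·e^((r − q)·T), (r − q) = 0.0425 − 0.0539 = -0.0114
F = 473.07 · e^(-0.0114 × 3/12) = 473.07 × 0.997154 = 471.7236
Value of long forward = (F − K)·e^(−rT) = (471.7236 − 482.82) · e^(−0.0425·3/12)
= -11.0964 × 0.989431 = -10.98
Short position value = −(long value) = HK$10.98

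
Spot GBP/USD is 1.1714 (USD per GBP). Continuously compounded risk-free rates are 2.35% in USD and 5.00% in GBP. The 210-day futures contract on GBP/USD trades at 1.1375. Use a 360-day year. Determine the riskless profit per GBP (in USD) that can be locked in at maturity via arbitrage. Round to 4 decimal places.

Fair futures: F* = S·e^(carry·T), with carry = (r_USD − r_GBP) = 0.0235 − 0.0500 = -0.0265
F* = 1.1714 · e^(-0.0265 × 210/360) = 1.1714 · e^-0.015458 = 1.1714 × 0.984661 = 1.1534
Market 1.1375 < fair 1.1534: forward underpriced → reverse cash-and-carry (short spot, go long the forward).
At maturity, profit = |F_mkt − F*| = |1.1375 − 1.1534| = 0.0159 per GBP (in USD)

0.0159 per GBP (in USD)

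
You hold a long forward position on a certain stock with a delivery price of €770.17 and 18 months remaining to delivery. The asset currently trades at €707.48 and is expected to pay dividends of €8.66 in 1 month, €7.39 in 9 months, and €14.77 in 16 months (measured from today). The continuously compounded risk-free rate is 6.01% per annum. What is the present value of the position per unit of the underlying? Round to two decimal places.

PV(remaining dividends) I = 8.66·e^(−0.0601·1/12) + 7.39·e^(−0.0601·9/12) + 14.77·e^(−0.0601·16/12) = 29.3136
Current forward F = (S − I)·e^(rT) = (707.48 − 29.3136)·e^(0.0601·18/12) = 678.1664 × 1.094338 = 742.1433
Value (long) = (F − K)·e^(−rT) = (742.1433 − 770.17) × 0.913794 = -25.6106
Value = -€25.61

-€25.61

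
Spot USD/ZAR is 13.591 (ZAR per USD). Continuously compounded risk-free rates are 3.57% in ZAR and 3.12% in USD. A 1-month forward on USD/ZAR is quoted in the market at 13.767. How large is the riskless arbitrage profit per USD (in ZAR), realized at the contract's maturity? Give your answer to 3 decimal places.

0.171 per USD (in ZAR)

Fair forward: F* = S·e^(carry·T), with carry = (r_ZAR − r_USD) = 0.0357 − 0.0312 = 0.0045
F* = 13.591 · e^(0.0045 × 1/12) = 13.591 · e^0.000375 = 13.591 × 1.000375 = 13.5961
Market 13.767 > fair 13.5961: forward overpriced → cash-and-carry (buy spot, short the forward).
At maturity, profit = |F_mkt − F*| = |13.767 − 13.5961| = 0.171 per USD (in ZAR)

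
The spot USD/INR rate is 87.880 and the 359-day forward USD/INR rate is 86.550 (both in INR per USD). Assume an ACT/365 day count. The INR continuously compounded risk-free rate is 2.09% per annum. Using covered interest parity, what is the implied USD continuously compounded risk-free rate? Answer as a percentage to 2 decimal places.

3.64%

F = S·e^((r_INR − r_USD)T) ⇒ r_USD = r_INR − ln(F/S)/T
ln(86.550/87.880) = -0.015250; /(359/365) = -0.015505
r_USD = 0.0209 + 0.015505 = 0.036405
r_USD = 3.64%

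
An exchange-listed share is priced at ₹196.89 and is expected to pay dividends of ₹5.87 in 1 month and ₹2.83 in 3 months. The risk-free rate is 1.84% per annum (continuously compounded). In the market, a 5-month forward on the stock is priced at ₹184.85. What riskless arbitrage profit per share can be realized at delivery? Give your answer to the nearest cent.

PV(dividends) I = 5.87·e^(−0.0184·1/12) + 2.83·e^(−0.0184·3/12) = 8.6780
Fair forward F* = (S − I)·e^(rT) = (196.89 − 8.6780)·e^0.007667 = 188.2120 × 1.007696 = 189.6605
Market ₹184.85 < fair 189.6605: forward underpriced → reverse cash-and-carry (short the stock, invest proceeds at r, pay the dividends, go long the forward).
Profit at T = |F_mkt − F*| = |184.85 − 189.6605| = ₹4.81 per share

₹4.81 per share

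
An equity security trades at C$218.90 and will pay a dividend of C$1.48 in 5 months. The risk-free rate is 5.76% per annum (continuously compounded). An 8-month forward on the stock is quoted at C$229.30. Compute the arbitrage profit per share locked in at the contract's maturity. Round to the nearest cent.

PV(dividends) I = 1.48·e^(−0.0576·5/12) = 1.4449
Fair forward F* = (S − I)·e^(rT) = (218.90 − 1.4449)·e^0.038400 = 217.4551 × 1.039147 = 225.9678
Market C$229.30 > fair 225.9678: forward overpriced → cash-and-carry (borrow at r, buy the stock and collect the dividends, short the forward).
Profit at T = |F_mkt − F*| = |229.30 − 225.9678| = C$3.33 per share

C$3.33 per share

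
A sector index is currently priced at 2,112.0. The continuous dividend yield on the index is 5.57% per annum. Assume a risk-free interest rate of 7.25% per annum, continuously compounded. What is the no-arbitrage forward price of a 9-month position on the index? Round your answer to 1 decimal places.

F = S·e^((r − q)T) = 2112.0 · e^((0.0725 − 0.0557) × 9/12)
= 2112.0 · e^0.012600 = 2112.0 × 1.012680
F = 2,138.8

2,138.8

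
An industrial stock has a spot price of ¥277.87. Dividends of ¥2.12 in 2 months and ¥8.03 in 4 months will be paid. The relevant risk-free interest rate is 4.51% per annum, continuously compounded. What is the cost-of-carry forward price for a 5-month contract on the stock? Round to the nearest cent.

PV(dividends) I = 2.12·e^(−0.0451·2/12) + 8.03·e^(−0.0451·4/12)
I = 2.1041 + 7.9102 = 10.0143
F = (S − I)·e^(rT) = (277.87 − 10.0143) · e^(0.0451·5/12)
= 267.8557 · e^0.018792 = 267.8557 × 1.018970 = ¥272.94

¥272.94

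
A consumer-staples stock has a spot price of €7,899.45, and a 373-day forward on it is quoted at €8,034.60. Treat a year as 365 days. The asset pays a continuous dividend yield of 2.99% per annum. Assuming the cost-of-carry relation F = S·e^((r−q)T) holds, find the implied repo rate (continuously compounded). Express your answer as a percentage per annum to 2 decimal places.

From F = S·e^((r−q)T): (r − q) = ln(F/S)/T
ln(8034.60/7899.45) = ln(1.017109) = 0.016964
(r − q) = 0.016964 / (373/365) = 0.016600
r = ln(F/S)/T + q = 0.016600 + 0.0299 = 0.046500
r = 4.65%

4.65%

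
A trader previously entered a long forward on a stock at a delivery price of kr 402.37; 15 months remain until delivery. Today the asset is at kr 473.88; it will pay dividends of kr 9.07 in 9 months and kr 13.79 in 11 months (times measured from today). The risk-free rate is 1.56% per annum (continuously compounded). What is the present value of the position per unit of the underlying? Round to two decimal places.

PV(remaining dividends) I = 9.07·e^(−0.0156·9/12) + 13.79·e^(−0.0156·11/12) = 22.5587
Current forward F = (S − I)·e^(rT) = (473.88 − 22.5587)·e^(0.0156·15/12) = 451.3213 × 1.019691 = 460.2083
Value (long) = (F − K)·e^(−rT) = (460.2083 − 402.37) × 0.980689 = 56.7214
Value = kr 56.72

kr 56.72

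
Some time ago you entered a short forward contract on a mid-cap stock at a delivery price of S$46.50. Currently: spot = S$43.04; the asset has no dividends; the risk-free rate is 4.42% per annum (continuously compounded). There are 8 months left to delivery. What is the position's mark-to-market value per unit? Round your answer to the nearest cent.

Current fair forward for the remaining 8 months: F = S·e^(r·T), r = 0.0442
F = 43.04 · e^(0.0442 × 8/12) = 43.04 × 1.029905 = 44.3271
Value of long forward = (F − K)·e^(−rT) = (44.3271 − 46.50) · e^(−0.0442·8/12)
= -2.1729 × 0.970963 = -2.11
Short position value = −(long value) = S$2.11

S$2.11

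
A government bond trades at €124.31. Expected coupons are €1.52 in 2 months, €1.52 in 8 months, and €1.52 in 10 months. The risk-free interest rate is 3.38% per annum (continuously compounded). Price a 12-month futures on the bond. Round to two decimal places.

€123.95

PV(coupons) I = 1.52·e^(−0.0338·2/12) + 1.52·e^(−0.0338·8/12) + 1.52·e^(−0.0338·10/12)
I = 1.5115 + 1.4861 + 1.4778 = 4.4754
F = (S − I)·e^(rT) = (124.31 − 4.4754) · e^(0.0338·12/12)
= 119.8346 · e^0.033800 = 119.8346 × 1.034378 = €123.95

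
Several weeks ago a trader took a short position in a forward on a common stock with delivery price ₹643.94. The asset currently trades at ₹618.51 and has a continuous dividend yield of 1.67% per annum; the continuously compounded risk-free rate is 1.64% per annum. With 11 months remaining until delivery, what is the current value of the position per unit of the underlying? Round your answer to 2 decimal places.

₹25.22

Current fair forward for the remaining 11 months: F = S·e^((r − q)·T), (r − q) = 0.0164 − 0.0167 = -0.0003
F = 618.51 · e^(-0.0003 × 11/12) = 618.51 × 0.999725 = 618.3399
Value of long forward = (F − K)·e^(−rT) = (618.3399 − 643.94) · e^(−0.0164·11/12)
= -25.6001 × 0.985079 = -25.22
Short position value = −(long value) = ₹25.22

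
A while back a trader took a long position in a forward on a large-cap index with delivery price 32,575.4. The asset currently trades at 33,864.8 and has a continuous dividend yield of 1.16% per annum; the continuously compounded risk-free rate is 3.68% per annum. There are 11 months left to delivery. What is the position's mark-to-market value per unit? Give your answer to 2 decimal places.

Current fair forward for the remaining 11 months: F = S·e^((r − q)·T), (r − q) = 0.0368 − 0.0116 = 0.0252
F = 33864.8 · e^(0.0252 × 11/12) = 33864.8 × 1.02336887 = 34656.1821
Value of long forward = (F − K)·e^(−rT) = (34656.1821 − 32575.4) · e^(−0.0368·11/12)
= 2080.7821 × 0.96682929 = 2011.76

2011.76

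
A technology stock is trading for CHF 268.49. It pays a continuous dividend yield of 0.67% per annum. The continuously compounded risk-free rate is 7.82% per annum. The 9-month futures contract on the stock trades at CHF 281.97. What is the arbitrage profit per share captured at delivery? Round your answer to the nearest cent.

Fair futures: F* = S·e^(carry·T), with carry = (r − q) = 0.0782 − 0.0067 = 0.0715
F* = 268.49 · e^(0.0715 × 9/12) = 268.49 · e^0.053625 = 268.49 × 1.055089 = CHF 283.2808
Market CHF 281.97 < fair CHF 283.2808: forward underpriced → reverse cash-and-carry (short spot, go long the forward).
At maturity, profit = |F_mkt − F*| = |281.97 − 283.2808| = CHF 1.31 per share

CHF 1.31 per share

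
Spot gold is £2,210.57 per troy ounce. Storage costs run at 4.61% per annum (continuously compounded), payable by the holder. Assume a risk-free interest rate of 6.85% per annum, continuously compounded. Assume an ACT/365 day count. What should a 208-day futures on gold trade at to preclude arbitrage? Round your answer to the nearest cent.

Net carry = r + u − y = 0.0685 + 0.0461 − 0.0000 = 0.1146
F = S·e^((r+u−y)T) = 2210.57 · e^(0.1146 × 208/365) = 2210.57 · e^0.06530630
= 2210.57 × 1.06748595 = £2,359.75 per troy ounce

£2,359.75 per troy ounce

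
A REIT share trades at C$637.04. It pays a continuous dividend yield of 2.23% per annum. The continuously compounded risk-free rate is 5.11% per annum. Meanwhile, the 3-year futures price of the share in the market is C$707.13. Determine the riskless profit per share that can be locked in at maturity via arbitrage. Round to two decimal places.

C$12.60 per share

Fair futures: F* = S·e^(carry·T), with carry = (r − q) = 0.0511 − 0.0223 = 0.0288
F* = 637.04 · e^(0.0288 × 3) = 637.04 · e^0.086400 = 637.04 × 1.090242 = C$694.5278
Market C$707.13 > fair C$694.5278: forward overpriced → cash-and-carry (buy spot, short the forward).
At maturity, profit = |F_mkt − F*| = |707.13 − 694.5278| = C$12.60 per share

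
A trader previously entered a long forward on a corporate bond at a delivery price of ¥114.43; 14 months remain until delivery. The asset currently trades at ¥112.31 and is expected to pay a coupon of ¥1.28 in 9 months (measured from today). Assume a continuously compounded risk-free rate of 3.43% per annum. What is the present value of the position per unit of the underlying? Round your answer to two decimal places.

PV(remaining coupons) I = 1.28·e^(−0.0343·9/12) = 1.2475
Current forward F = (S − I)·e^(rT) = (112.31 − 1.2475)·e^(0.0343·14/12) = 111.0625 × 1.040828 = 115.5970
Value (long) = (F − K)·e^(−rT) = (115.5970 − 114.43) × 0.960773 = 1.1212
Value = ¥1.12

¥1.12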